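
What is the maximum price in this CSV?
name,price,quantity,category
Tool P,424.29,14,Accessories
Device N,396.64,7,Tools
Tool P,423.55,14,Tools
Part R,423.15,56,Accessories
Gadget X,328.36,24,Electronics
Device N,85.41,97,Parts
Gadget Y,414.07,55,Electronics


Computing maximum price:
Values: [424.29, 396.64, 423.55, 423.15, 328.36, 85.41, 414.07]
Max = 424.29

424.29


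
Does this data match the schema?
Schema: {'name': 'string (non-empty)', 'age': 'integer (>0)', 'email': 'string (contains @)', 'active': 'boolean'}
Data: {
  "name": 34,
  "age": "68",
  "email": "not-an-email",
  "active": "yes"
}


Validating each field against schema:
  name: FAIL (34 is not a string)
  age: FAIL ("68" is not an integer)
  email: FAIL ("not-an-email" does not contain @)
  active: FAIL ("yes" is not a boolean)

Result: INVALID (4 errors: name, age, email, active)

INVALID (4 errors: name, age, email, active)


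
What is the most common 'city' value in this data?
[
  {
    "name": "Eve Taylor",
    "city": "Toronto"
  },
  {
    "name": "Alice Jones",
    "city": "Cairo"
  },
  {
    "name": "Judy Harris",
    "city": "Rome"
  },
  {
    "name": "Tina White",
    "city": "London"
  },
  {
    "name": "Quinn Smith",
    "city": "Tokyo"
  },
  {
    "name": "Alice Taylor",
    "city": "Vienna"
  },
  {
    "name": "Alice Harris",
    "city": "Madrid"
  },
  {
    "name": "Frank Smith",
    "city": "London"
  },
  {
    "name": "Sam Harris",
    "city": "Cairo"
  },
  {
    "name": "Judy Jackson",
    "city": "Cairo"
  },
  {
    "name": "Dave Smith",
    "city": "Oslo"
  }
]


Counting 'city' values across 11 records:

  Cairo: 3 ###
  London: 2 ##
  Toronto: 1 #
  Rome: 1 #
  Tokyo: 1 #
  Vienna: 1 #
  Madrid: 1 #
  Oslo: 1 #

Most common: Cairo (3 times)

Cairo (3 times)


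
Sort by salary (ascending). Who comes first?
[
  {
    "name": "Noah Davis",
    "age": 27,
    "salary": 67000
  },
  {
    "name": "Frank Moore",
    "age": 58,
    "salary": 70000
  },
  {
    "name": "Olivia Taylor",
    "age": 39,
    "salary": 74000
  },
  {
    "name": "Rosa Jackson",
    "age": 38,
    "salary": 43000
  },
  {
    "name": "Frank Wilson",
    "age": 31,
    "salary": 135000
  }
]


Sort by: salary (ascending)

Sorted order:
  1. Rosa Jackson (salary = 43000)
  2. Noah Davis (salary = 67000)
  3. Frank Moore (salary = 70000)
  4. Olivia Taylor (salary = 74000)
  5. Frank Wilson (salary = 135000)

First: Rosa Jackson

Rosa Jackson


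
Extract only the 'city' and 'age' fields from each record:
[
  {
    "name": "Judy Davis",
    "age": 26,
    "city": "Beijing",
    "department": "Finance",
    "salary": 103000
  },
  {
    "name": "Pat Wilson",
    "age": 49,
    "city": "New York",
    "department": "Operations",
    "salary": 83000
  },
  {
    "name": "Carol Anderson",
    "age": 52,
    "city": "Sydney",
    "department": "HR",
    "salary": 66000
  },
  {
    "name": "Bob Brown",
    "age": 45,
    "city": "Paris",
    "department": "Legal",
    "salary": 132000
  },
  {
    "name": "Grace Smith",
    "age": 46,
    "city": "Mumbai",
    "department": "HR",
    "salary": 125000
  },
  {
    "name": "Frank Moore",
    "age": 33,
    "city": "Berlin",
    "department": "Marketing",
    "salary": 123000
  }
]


Original: 6 records with fields: name, age, city, department, salary
Keep: ['city', 'age']
Drop: ['name', 'department', 'salary']
Result: 6 records, 2 fields each

[
  {
    "city": "Beijing",
    "age": 26
  },
  {
    "city": "New York",
    "age": 49
  },
  {
    "city": "Sydney",
    "age": 52
  },
  {
    "city": "Paris",
    "age": 45
  },
  {
    "city": "Mumbai",
    "age": 46
  },
  {
    "city": "Berlin",
    "age": 33
  }
]


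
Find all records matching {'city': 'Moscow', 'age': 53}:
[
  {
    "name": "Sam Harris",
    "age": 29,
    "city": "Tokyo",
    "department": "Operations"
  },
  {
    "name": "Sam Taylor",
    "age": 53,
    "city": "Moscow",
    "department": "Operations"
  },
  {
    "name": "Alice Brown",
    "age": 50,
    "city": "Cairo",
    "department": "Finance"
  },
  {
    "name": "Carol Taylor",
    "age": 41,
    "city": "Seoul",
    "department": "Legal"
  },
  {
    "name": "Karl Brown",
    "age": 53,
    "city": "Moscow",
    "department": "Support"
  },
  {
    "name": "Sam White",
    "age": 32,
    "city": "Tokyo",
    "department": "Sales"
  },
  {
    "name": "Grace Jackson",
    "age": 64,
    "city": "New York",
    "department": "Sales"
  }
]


Search criteria: {'city': 'Moscow', 'age': 53}

Checking 7 records:
  Sam Harris: {city: Tokyo, age: 29}
  Sam Taylor: {city: Moscow, age: 53} <-- MATCH
  Alice Brown: {city: Cairo, age: 50}
  Carol Taylor: {city: Seoul, age: 41}
  Karl Brown: {city: Moscow, age: 53} <-- MATCH
  Sam White: {city: Tokyo, age: 32}
  Grace Jackson: {city: New York, age: 64}

Matches: ["Sam Taylor", "Karl Brown"]

["Sam Taylor", "Karl Brown"]


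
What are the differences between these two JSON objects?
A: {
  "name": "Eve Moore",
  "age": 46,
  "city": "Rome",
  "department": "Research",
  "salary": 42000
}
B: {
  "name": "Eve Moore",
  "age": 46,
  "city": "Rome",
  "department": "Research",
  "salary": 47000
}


Comparing each field (in key order):
  name: same
  age: same
  city: same
  department: same
  salary: DIFFERENT
Differences:
  salary: 42000 -> 47000

1 field(s) changed

1 change: salary


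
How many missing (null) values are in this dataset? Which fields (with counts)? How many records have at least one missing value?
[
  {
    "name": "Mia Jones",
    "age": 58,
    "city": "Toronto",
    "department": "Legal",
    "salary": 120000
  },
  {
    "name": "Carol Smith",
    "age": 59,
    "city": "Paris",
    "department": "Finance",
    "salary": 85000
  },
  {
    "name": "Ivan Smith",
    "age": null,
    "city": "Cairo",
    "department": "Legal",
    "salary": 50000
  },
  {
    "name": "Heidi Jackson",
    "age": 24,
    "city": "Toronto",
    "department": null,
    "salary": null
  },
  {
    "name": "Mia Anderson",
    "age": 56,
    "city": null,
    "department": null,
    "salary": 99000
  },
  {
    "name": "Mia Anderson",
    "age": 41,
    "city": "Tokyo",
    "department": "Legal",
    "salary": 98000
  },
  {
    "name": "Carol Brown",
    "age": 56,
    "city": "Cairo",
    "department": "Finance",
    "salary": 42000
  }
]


Checking for missing (null) values in 7 records:

  Mia Jones: complete
  Carol Smith: complete
  Ivan Smith: age
  Heidi Jackson: department, salary
  Mia Anderson: city, department
  Mia Anderson: complete
  Carol Brown: complete

Per field:
  name: 0 missing
  age: 1 missing
  city: 1 missing
  department: 2 missing
  salary: 1 missing

Total missing values: 5
Records with any missing: 3

5 missing values (age: 1, city: 1, department: 2, salary: 1); 3 incomplete records


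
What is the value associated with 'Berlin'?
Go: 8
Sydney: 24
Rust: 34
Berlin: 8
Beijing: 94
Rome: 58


Looking up key 'Berlin'
Value: 8

8


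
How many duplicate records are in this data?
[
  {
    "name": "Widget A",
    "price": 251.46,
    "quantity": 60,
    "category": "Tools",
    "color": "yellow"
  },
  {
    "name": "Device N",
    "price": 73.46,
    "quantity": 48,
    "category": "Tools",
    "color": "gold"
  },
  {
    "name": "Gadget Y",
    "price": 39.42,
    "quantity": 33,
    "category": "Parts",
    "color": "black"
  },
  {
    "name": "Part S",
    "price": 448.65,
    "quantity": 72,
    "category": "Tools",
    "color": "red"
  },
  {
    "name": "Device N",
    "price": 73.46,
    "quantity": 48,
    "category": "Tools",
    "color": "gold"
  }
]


Checking 5 records for duplicates:

  Row 1: Widget A ($251.46, qty 60)
  Row 2: Device N ($73.46, qty 48)
  Row 3: Gadget Y ($39.42, qty 33)
  Row 4: Part S ($448.65, qty 72)
  Row 5: Device N ($73.46, qty 48) <-- DUPLICATE

Duplicates found: 1
Unique records: 4

1 duplicates, 4 unique


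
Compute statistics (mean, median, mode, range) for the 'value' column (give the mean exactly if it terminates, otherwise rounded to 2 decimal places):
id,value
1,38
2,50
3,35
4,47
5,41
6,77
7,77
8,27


Data: [38, 50, 35, 47, 41, 77, 77, 27]
Count: 8
Sum: 392
Mean: 392/8 = 49
Sorted: [27, 35, 38, 41, 47, 50, 77, 77]
Median: 44.0
Mode: 77 (2 times)
Range: 77 - 27 = 50
Min: 27, Max: 77

mean=49, median=44.0, mode=77, range=50


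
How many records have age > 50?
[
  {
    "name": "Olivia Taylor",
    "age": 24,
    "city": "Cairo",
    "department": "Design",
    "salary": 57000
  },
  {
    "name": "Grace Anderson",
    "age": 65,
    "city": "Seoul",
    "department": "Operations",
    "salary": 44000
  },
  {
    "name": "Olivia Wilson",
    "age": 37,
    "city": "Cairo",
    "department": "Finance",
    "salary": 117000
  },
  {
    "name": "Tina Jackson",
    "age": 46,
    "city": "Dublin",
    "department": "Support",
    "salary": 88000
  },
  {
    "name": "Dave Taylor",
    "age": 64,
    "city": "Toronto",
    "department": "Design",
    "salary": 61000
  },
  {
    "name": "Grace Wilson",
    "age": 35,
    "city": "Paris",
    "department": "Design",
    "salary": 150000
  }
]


Data: 6 records
Condition: age > 50

Checking each record:
  Olivia Taylor: 24
  Grace Anderson: 65 MATCH
  Olivia Wilson: 37
  Tina Jackson: 46
  Dave Taylor: 64 MATCH
  Grace Wilson: 35

Count: 2

2


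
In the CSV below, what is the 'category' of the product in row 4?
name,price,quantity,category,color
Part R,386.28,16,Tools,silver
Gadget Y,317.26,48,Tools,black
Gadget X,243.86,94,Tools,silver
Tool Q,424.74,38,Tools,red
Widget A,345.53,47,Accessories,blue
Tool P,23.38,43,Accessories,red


Query: Row 4 ('Tool Q'), column 'category'
Value: Tools

Tools


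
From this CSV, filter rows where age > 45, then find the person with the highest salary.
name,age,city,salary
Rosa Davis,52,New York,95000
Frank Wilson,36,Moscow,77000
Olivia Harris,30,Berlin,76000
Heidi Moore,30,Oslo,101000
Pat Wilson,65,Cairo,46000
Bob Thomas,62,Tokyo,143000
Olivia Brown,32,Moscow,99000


Filter: age > 45
Sort by: salary (descending)

Filtered records (3):
  Bob Thomas, age 62, salary $143000
  Rosa Davis, age 52, salary $95000
  Pat Wilson, age 65, salary $46000

Highest salary: Bob Thomas ($143000)

Bob Thomas


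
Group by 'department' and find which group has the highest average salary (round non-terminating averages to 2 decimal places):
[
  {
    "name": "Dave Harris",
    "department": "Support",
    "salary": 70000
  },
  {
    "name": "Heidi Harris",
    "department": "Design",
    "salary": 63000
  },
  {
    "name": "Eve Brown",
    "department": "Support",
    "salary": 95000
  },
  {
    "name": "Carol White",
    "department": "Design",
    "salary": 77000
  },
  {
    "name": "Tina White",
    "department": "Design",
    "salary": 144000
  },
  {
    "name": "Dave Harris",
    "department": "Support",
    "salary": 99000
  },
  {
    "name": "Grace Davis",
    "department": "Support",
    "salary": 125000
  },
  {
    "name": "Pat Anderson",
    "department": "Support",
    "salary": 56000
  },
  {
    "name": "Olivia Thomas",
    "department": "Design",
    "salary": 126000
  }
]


Group by: department

Groups:
  Design: 4 people, avg salary = 410000/4 = $102500
  Support: 5 people, avg salary = 445000/5 = $89000

Highest average salary: Design ($102500)

Design ($102500)


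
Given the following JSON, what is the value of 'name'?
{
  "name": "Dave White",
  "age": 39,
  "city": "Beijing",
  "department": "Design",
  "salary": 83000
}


Looking up field 'name'
Value: Dave White

Dave White


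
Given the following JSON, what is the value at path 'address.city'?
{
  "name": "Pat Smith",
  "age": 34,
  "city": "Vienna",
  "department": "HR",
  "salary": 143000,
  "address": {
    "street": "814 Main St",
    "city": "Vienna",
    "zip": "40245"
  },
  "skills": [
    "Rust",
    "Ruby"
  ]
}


Query: address.city
Path: address -> city
Value: Vienna

Vienna


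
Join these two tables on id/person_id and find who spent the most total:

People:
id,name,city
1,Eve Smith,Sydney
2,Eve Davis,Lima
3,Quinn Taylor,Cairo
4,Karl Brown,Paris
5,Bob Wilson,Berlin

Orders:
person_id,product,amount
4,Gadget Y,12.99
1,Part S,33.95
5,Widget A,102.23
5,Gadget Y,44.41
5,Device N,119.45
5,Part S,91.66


Join on: people.id = orders.person_id

Joined rows:
  Karl Brown (Paris) bought Gadget Y for $12.99
  Eve Smith (Sydney) bought Part S for $33.95
  Bob Wilson (Berlin) bought Widget A for $102.23
  Bob Wilson (Berlin) bought Gadget Y for $44.41
  Bob Wilson (Berlin) bought Device N for $119.45
  Bob Wilson (Berlin) bought Part S for $91.66

Total per person:
  Bob Wilson: $357.75
  Eve Smith: $33.95
  Karl Brown: $12.99

Top spender: Bob Wilson ($357.75)

Bob Wilson ($357.75)


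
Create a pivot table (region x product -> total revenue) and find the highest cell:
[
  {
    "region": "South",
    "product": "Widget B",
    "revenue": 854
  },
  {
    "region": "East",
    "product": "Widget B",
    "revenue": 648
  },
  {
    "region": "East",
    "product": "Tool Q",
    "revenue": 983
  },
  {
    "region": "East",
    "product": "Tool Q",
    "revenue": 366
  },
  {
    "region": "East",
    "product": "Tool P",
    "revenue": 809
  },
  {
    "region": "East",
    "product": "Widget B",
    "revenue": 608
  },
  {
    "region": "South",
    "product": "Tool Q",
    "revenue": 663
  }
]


Pivot: region (rows) x product (columns) -> total revenue

     Tool P        Tool Q        Widget B    
East           809          1349          1256  
South            0           663           854  

Highest: East / Tool Q = $1349

East / Tool Q = $1349


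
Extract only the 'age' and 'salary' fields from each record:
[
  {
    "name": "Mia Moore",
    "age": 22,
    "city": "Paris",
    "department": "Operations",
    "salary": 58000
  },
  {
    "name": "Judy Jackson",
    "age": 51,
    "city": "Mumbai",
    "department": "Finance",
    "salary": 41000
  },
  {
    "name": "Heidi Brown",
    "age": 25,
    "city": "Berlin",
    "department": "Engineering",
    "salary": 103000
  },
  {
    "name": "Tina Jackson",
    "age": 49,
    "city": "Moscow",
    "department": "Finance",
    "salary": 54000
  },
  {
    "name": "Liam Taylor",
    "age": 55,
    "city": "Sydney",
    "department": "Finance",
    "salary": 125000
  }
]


Original: 5 records with fields: name, age, city, department, salary
Keep: ['age', 'salary']
Drop: ['name', 'city', 'department']
Result: 5 records, 2 fields each

[
  {
    "age": 22,
    "salary": 58000
  },
  {
    "age": 51,
    "salary": 41000
  },
  {
    "age": 25,
    "salary": 103000
  },
  {
    "age": 49,
    "salary": 54000
  },
  {
    "age": 55,
    "salary": 125000
  }
]


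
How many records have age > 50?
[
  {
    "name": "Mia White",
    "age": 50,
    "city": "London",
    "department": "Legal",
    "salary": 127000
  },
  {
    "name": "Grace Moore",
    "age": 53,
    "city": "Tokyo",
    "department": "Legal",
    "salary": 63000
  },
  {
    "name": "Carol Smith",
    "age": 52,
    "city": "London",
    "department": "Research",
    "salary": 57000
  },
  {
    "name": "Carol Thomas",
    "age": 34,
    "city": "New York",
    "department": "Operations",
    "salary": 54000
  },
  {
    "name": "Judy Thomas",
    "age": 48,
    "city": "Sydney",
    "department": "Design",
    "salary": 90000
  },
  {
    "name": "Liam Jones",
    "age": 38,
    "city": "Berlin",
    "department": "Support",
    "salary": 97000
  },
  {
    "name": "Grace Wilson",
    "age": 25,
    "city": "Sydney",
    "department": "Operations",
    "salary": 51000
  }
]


Data: 7 records
Condition: age > 50

Checking each record:
  Mia White: 50
  Grace Moore: 53 MATCH
  Carol Smith: 52 MATCH
  Carol Thomas: 34
  Judy Thomas: 48
  Liam Jones: 38
  Grace Wilson: 25

Count: 2

2


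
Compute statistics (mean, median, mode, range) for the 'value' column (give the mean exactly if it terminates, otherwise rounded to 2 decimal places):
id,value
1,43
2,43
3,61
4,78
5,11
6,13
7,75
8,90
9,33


Data: [43, 43, 61, 78, 11, 13, 75, 90, 33]
Count: 9
Sum: 447
Mean: 447/9 ≈ 49.67 (rounded to 2 decimal places)
Sorted: [11, 13, 33, 43, 43, 61, 75, 78, 90]
Median: 43.0
Mode: 43 (2 times)
Range: 90 - 11 = 79
Min: 11, Max: 90

mean≈49.67, median=43.0, mode=43, range=79


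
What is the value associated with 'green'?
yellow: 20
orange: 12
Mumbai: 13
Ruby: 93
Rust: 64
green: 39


Looking up key 'green'
Value: 39

39


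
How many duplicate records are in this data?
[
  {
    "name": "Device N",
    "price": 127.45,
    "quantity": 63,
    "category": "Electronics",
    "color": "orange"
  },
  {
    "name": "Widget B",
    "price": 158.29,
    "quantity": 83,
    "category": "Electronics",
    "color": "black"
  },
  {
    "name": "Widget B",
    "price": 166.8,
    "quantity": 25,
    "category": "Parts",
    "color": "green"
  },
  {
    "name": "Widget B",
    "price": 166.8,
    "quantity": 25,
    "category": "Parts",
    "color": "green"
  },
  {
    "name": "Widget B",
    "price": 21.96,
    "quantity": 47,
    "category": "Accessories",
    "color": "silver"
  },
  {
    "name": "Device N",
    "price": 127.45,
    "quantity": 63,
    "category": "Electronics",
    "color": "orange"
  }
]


Checking 6 records for duplicates:

  Row 1: Device N ($127.45, qty 63)
  Row 2: Widget B ($158.29, qty 83)
  Row 3: Widget B ($166.8, qty 25)
  Row 4: Widget B ($166.8, qty 25) <-- DUPLICATE
  Row 5: Widget B ($21.96, qty 47)
  Row 6: Device N ($127.45, qty 63) <-- DUPLICATE

Duplicates found: 2
Unique records: 4

2 duplicates, 4 unique


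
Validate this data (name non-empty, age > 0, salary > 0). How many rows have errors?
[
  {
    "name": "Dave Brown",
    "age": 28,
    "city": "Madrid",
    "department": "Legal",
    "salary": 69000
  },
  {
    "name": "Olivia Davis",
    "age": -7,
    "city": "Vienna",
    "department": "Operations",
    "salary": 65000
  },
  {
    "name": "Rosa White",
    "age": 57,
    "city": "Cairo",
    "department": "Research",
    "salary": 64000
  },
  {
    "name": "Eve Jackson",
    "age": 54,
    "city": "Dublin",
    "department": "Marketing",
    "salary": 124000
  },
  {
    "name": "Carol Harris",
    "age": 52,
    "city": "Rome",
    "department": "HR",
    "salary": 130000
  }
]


Validating 5 records:
Rules: name non-empty, age > 0, salary > 0

  Row 1 (Dave Brown): OK
  Row 2 (Olivia Davis): negative age: -7
  Row 3 (Rosa White): OK
  Row 4 (Eve Jackson): OK
  Row 5 (Carol Harris): OK

Total errors: 1

1 errors


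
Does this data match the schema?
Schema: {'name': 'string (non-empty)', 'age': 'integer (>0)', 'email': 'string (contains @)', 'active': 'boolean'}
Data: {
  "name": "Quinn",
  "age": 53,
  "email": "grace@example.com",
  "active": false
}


Validating each field against schema:
  name: OK (non-empty string)
  age: OK (positive integer)
  email: OK (string with @)
  active: OK (boolean)

Result: VALID

VALID


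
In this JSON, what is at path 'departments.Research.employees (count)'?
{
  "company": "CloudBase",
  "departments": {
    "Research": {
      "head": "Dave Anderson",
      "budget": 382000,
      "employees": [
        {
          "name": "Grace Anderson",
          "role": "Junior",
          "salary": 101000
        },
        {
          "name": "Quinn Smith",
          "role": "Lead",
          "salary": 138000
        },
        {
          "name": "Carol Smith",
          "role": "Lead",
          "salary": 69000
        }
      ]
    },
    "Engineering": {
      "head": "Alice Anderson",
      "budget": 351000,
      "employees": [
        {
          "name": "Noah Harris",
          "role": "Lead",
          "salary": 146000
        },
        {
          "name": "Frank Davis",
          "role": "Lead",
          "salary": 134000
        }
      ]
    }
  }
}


Path: departments.Research.employees (count)

Navigate:
  -> departments
  -> Research
  -> employees (array, length 3)

3


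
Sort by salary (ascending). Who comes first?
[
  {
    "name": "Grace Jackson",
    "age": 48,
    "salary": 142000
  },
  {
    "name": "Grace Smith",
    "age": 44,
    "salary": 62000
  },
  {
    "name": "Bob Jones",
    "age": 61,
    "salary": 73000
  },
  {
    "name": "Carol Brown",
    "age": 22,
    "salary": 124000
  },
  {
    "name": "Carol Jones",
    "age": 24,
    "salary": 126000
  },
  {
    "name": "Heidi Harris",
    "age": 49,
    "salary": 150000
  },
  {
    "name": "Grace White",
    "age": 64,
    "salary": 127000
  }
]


Sort by: salary (ascending)

Sorted order:
  1. Grace Smith (salary = 62000)
  2. Bob Jones (salary = 73000)
  3. Carol Brown (salary = 124000)
  4. Carol Jones (salary = 126000)
  5. Grace White (salary = 127000)
  6. Grace Jackson (salary = 142000)
  7. Heidi Harris (salary = 150000)

First: Grace Smith

Grace Smith


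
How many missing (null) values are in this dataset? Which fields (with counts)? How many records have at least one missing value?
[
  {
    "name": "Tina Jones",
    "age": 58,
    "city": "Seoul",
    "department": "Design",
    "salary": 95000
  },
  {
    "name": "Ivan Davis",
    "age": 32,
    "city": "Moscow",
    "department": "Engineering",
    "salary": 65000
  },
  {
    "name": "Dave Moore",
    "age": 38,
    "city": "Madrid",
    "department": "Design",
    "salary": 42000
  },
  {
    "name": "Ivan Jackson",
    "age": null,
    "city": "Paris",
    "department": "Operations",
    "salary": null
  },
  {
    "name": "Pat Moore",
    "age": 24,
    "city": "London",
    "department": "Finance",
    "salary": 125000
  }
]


Checking for missing (null) values in 5 records:

  Tina Jones: complete
  Ivan Davis: complete
  Dave Moore: complete
  Ivan Jackson: age, salary
  Pat Moore: complete

Per field:
  name: 0 missing
  age: 1 missing
  city: 0 missing
  department: 0 missing
  salary: 1 missing

Total missing values: 2
Records with any missing: 1

2 missing values (age: 1, salary: 1); 1 incomplete records


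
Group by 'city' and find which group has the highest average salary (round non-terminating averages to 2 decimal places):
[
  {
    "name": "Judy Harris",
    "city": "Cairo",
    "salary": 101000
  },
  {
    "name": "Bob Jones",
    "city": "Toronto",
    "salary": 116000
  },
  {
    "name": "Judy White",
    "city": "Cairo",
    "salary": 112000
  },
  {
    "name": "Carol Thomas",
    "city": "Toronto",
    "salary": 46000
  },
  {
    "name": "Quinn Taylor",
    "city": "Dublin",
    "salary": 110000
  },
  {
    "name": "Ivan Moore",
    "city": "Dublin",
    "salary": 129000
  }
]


Group by: city

Groups:
  Cairo: 2 people, avg salary = 213000/2 = $106500
  Dublin: 2 people, avg salary = 239000/2 = $119500
  Toronto: 2 people, avg salary = 162000/2 = $81000

Highest average salary: Dublin ($119500)

Dublin ($119500)


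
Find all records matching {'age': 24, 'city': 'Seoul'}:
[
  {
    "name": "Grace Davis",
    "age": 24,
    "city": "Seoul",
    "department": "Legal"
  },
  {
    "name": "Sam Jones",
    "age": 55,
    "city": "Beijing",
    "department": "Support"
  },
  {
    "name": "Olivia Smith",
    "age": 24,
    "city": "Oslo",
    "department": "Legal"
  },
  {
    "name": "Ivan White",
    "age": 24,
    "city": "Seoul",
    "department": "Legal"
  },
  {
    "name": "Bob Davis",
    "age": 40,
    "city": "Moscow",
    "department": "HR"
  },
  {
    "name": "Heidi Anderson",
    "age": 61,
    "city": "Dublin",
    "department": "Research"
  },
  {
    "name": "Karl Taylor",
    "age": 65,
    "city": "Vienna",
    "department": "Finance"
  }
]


Search criteria: {'age': 24, 'city': 'Seoul'}

Checking 7 records:
  Grace Davis: {age: 24, city: Seoul} <-- MATCH
  Sam Jones: {age: 55, city: Beijing}
  Olivia Smith: {age: 24, city: Oslo}
  Ivan White: {age: 24, city: Seoul} <-- MATCH
  Bob Davis: {age: 40, city: Moscow}
  Heidi Anderson: {age: 61, city: Dublin}
  Karl Taylor: {age: 65, city: Vienna}

Matches: ["Grace Davis", "Ivan White"]

["Grace Davis", "Ivan White"]


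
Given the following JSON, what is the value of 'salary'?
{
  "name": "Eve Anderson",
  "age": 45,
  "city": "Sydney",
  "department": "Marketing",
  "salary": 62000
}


Looking up field 'salary'
Value: 62000

62000


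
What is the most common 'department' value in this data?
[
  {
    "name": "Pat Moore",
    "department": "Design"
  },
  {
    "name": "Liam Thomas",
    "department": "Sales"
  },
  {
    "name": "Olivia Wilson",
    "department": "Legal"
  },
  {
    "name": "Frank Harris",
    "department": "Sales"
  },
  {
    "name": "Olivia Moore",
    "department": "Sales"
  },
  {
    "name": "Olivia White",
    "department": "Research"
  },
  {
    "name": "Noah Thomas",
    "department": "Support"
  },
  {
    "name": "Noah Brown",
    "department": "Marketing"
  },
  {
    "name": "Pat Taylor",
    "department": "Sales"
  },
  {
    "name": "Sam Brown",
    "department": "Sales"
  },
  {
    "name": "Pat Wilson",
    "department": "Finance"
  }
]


Counting 'department' values across 11 records:

  Sales: 5 #####
  Design: 1 #
  Legal: 1 #
  Research: 1 #
  Support: 1 #
  Marketing: 1 #
  Finance: 1 #

Most common: Sales (5 times)

Sales (5 times)


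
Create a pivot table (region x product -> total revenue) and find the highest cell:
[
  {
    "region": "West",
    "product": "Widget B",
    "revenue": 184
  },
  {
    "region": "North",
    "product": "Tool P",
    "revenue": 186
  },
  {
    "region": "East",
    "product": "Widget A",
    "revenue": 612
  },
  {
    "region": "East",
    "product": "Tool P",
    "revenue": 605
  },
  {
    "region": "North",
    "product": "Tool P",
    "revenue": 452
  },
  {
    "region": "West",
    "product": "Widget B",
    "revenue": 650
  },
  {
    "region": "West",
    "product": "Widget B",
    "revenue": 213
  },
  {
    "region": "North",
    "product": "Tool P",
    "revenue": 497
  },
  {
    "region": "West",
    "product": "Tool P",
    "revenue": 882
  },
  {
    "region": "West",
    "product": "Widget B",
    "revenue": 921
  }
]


Pivot: region (rows) x product (columns) -> total revenue

     Tool P        Widget A      Widget B    
East           605           612             0  
North         1135             0             0  
West           882             0          1968  

Highest: West / Widget B = $1968

West / Widget B = $1968


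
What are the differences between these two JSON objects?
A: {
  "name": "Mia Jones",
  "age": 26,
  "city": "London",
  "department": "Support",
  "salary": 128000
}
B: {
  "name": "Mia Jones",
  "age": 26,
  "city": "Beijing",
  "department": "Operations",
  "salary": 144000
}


Comparing each field (in key order):
  name: same
  age: same
  city: DIFFERENT
  department: DIFFERENT
  salary: DIFFERENT
Differences:
  city: London -> Beijing
  department: Support -> Operations
  salary: 128000 -> 144000

3 field(s) changed

3 changes: city, department, salary


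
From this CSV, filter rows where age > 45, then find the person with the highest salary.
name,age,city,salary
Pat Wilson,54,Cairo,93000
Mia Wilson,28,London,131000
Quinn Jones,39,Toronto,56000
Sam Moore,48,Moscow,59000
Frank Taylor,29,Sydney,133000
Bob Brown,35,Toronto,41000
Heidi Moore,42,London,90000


Filter: age > 45
Sort by: salary (descending)

Filtered records (2):
  Pat Wilson, age 54, salary $93000
  Sam Moore, age 48, salary $59000

Highest salary: Pat Wilson ($93000)

Pat Wilson


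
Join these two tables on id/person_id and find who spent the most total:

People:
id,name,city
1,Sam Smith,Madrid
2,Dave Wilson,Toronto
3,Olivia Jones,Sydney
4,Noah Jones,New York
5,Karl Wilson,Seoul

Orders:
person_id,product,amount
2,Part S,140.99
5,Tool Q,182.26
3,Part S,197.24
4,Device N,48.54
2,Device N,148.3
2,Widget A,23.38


Join on: people.id = orders.person_id

Joined rows:
  Dave Wilson (Toronto) bought Part S for $140.99
  Karl Wilson (Seoul) bought Tool Q for $182.26
  Olivia Jones (Sydney) bought Part S for $197.24
  Noah Jones (New York) bought Device N for $48.54
  Dave Wilson (Toronto) bought Device N for $148.3
  Dave Wilson (Toronto) bought Widget A for $23.38

Total per person:
  Dave Wilson: $312.67
  Olivia Jones: $197.24
  Karl Wilson: $182.26
  Noah Jones: $48.54

Top spender: Dave Wilson ($312.67)

Dave Wilson ($312.67)


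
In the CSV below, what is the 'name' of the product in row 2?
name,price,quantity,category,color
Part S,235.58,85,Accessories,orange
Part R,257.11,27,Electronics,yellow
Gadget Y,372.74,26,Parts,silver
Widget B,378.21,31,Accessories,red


Query: Row 2 ('Part R'), column 'name'
Value: Part R

Part R


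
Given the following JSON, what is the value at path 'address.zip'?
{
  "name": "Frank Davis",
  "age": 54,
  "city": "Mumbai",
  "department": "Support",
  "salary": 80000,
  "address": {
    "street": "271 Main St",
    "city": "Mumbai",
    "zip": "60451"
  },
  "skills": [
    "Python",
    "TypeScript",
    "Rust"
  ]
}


Query: address.zip
Path: address -> zip
Value: 60451

60451


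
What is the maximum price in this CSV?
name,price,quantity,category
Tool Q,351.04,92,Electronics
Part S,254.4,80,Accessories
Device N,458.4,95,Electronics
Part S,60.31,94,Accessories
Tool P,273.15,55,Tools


Computing maximum price:
Values: [351.04, 254.4, 458.4, 60.31, 273.15]
Max = 458.4

458.4


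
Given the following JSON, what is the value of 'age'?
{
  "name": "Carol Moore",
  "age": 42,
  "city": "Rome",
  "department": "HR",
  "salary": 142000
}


Looking up field 'age'
Value: 42

42


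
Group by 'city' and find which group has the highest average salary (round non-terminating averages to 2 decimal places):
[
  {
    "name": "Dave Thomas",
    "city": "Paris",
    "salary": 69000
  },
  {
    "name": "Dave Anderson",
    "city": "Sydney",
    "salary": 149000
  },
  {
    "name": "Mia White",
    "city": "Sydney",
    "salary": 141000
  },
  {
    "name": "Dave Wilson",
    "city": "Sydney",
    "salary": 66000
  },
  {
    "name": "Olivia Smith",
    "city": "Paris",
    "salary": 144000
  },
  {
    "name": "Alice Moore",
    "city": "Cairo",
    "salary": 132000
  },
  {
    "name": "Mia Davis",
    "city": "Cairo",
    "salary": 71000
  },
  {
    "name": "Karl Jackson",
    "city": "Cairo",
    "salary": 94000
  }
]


Group by: city

Groups:
  Cairo: 3 people, avg salary = 297000/3 = $99000
  Paris: 2 people, avg salary = 213000/2 = $106500
  Sydney: 3 people, avg salary = 356000/3 ≈ $118666.67

Highest average salary: Sydney (≈$118666.67)

Sydney (≈$118666.67)


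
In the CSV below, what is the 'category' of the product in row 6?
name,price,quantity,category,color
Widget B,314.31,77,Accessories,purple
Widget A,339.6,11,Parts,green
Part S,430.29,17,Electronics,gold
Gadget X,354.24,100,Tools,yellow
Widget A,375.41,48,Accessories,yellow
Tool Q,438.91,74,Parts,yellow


Query: Row 6 ('Tool Q'), column 'category'
Value: Parts

Parts


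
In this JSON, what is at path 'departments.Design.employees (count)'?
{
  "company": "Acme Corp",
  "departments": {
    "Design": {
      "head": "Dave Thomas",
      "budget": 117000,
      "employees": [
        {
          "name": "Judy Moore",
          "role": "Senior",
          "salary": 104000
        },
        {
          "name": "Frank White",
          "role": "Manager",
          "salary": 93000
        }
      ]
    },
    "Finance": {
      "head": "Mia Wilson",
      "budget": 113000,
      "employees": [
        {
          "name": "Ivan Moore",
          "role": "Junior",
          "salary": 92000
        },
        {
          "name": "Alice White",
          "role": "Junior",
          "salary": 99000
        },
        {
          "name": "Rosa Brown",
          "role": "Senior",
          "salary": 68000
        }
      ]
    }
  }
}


Path: departments.Design.employees (count)

Navigate:
  -> departments
  -> Design
  -> employees (array, length 2)

2


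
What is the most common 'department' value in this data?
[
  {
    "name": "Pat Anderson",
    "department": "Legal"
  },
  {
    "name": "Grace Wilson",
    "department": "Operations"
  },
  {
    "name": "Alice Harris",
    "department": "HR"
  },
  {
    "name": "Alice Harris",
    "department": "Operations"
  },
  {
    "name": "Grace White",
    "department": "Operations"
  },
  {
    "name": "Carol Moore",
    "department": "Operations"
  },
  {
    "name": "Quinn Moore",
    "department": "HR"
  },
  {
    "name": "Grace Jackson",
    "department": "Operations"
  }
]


Counting 'department' values across 8 records:

  Operations: 5 #####
  HR: 2 ##
  Legal: 1 #

Most common: Operations (5 times)

Operations (5 times)


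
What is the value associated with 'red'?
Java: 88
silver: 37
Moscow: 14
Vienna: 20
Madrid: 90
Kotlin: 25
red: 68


Looking up key 'red'
Value: 68

68


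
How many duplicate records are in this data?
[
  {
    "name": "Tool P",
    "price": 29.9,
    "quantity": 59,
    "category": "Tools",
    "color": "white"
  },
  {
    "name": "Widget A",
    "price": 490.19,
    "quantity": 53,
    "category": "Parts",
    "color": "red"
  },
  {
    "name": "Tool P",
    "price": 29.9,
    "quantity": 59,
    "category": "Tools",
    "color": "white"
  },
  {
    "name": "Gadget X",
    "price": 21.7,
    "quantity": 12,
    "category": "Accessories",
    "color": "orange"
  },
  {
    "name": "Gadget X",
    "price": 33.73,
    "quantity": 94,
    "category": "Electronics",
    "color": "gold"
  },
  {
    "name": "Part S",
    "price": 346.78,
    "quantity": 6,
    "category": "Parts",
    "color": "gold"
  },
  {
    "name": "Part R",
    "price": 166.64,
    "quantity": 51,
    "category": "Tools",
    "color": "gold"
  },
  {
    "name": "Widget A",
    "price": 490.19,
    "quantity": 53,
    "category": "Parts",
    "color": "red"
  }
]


Checking 8 records for duplicates:

  Row 1: Tool P ($29.9, qty 59)
  Row 2: Widget A ($490.19, qty 53)
  Row 3: Tool P ($29.9, qty 59) <-- DUPLICATE
  Row 4: Gadget X ($21.7, qty 12)
  Row 5: Gadget X ($33.73, qty 94)
  Row 6: Part S ($346.78, qty 6)
  Row 7: Part R ($166.64, qty 51)
  Row 8: Widget A ($490.19, qty 53) <-- DUPLICATE

Duplicates found: 2
Unique records: 6

2 duplicates, 6 unique


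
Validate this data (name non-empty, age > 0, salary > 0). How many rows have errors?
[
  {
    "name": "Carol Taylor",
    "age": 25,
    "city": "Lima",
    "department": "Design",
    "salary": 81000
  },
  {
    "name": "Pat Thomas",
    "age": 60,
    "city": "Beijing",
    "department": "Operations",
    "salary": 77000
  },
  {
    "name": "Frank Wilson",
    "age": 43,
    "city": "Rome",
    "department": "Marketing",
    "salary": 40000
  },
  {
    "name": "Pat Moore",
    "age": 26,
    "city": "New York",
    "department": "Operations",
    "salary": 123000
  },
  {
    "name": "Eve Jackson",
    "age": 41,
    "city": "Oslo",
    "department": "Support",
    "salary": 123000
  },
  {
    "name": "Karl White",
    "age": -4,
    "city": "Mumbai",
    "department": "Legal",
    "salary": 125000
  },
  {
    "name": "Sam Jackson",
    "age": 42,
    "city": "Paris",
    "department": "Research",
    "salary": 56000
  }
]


Validating 7 records:
Rules: name non-empty, age > 0, salary > 0

  Row 1 (Carol Taylor): OK
  Row 2 (Pat Thomas): OK
  Row 3 (Frank Wilson): OK
  Row 4 (Pat Moore): OK
  Row 5 (Eve Jackson): OK
  Row 6 (Karl White): negative age: -4
  Row 7 (Sam Jackson): OK

Total errors: 1

1 errors


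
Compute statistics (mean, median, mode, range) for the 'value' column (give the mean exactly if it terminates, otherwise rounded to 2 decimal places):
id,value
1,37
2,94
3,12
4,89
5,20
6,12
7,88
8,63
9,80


Data: [37, 94, 12, 89, 20, 12, 88, 63, 80]
Count: 9
Sum: 495
Mean: 495/9 = 55
Sorted: [12, 12, 20, 37, 63, 80, 88, 89, 94]
Median: 63.0
Mode: 12 (2 times)
Range: 94 - 12 = 82
Min: 12, Max: 94

mean=55, median=63.0, mode=12, range=82


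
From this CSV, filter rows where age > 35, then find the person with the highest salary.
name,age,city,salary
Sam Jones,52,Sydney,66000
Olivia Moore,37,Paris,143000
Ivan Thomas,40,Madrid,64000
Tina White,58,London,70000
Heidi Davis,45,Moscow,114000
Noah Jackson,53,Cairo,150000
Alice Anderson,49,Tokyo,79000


Filter: age > 35
Sort by: salary (descending)

Filtered records (7):
  Noah Jackson, age 53, salary $150000
  Olivia Moore, age 37, salary $143000
  Heidi Davis, age 45, salary $114000
  Alice Anderson, age 49, salary $79000
  Tina White, age 58, salary $70000
  Sam Jones, age 52, salary $66000
  Ivan Thomas, age 40, salary $64000

Highest salary: Noah Jackson ($150000)

Noah Jackson


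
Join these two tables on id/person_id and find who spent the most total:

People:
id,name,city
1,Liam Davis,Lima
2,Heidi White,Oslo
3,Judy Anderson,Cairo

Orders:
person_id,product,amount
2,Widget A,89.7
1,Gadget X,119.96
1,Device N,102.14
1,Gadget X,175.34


Join on: people.id = orders.person_id

Joined rows:
  Heidi White (Oslo) bought Widget A for $89.7
  Liam Davis (Lima) bought Gadget X for $119.96
  Liam Davis (Lima) bought Device N for $102.14
  Liam Davis (Lima) bought Gadget X for $175.34

Total per person:
  Liam Davis: $397.44
  Heidi White: $89.70

Top spender: Liam Davis ($397.44)

Liam Davis ($397.44)


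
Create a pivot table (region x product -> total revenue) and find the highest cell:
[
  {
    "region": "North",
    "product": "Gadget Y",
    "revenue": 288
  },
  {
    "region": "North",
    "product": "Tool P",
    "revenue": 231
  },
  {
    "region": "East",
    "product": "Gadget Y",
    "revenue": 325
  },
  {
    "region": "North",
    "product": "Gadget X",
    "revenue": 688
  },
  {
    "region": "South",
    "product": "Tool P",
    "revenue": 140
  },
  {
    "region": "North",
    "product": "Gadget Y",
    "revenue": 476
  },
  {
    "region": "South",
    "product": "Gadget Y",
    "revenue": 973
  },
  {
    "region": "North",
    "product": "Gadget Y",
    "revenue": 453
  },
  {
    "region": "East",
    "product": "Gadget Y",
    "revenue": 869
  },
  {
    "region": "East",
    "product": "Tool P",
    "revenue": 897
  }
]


Pivot: region (rows) x product (columns) -> total revenue

     Gadget X      Gadget Y      Tool P      
East             0          1194           897  
North          688          1217           231  
South            0           973           140  

Highest: North / Gadget Y = $1217

North / Gadget Y = $1217


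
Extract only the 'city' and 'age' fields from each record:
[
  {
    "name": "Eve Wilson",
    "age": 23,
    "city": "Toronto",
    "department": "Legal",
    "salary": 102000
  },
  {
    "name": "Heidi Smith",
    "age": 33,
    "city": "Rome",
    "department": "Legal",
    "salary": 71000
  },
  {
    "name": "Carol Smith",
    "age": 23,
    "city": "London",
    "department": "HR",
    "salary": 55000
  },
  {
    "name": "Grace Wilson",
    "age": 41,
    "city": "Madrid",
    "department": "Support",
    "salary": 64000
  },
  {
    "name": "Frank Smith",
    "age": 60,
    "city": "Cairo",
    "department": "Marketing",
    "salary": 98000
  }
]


Original: 5 records with fields: name, age, city, department, salary
Keep: ['city', 'age']
Drop: ['name', 'department', 'salary']
Result: 5 records, 2 fields each

[
  {
    "city": "Toronto",
    "age": 23
  },
  {
    "city": "Rome",
    "age": 33
  },
  {
    "city": "London",
    "age": 23
  },
  {
    "city": "Madrid",
    "age": 41
  },
  {
    "city": "Cairo",
    "age": 60
  }
]


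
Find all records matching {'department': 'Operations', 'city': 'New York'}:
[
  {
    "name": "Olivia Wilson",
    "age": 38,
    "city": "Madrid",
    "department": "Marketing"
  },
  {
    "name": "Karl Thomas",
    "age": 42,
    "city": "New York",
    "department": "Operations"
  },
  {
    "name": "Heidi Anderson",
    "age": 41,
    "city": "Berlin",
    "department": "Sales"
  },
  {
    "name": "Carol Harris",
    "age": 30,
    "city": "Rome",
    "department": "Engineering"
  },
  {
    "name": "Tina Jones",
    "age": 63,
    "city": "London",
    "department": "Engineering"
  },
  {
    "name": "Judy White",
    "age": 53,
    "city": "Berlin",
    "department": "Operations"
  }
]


Search criteria: {'department': 'Operations', 'city': 'New York'}

Checking 6 records:
  Olivia Wilson: {department: Marketing, city: Madrid}
  Karl Thomas: {department: Operations, city: New York} <-- MATCH
  Heidi Anderson: {department: Sales, city: Berlin}
  Carol Harris: {department: Engineering, city: Rome}
  Tina Jones: {department: Engineering, city: London}
  Judy White: {department: Operations, city: Berlin}

Matches: ["Karl Thomas"]

["Karl Thomas"]
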